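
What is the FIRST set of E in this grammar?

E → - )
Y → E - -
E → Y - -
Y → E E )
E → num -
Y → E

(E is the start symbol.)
{ '-', 'num' }

To compute FIRST(E), examine every production with E on the left-hand side, reading each right-hand side left to right until a non-nullable symbol is reached.

FIRST sets of the other non-terminals involved (by the same procedure, iterated to a fixed point):
  FIRST(Y) = { '-', 'num' }

From E → - ):
  - '-' is a terminal: add '-' and stop
From E → Y - -:
  - Y is a non-terminal: add FIRST(Y) \ {ε} = { '-', 'num' }
    Y is not nullable, so stop
From E → num -:
  - num is a terminal: add 'num' and stop

Collecting: FIRST(E) = { '-', 'num' }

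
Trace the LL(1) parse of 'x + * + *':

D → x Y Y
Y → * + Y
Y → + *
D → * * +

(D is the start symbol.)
LL(1) parsing maintains a stack (initially the start symbol over $) and the input. At each step: if the stack top is a terminal, match it against the current input token; if it is a non-terminal N, replace it with the RHS of M[N, lookahead] (the unique production whose predict set contains the lookahead).

Stack is shown with the top on the left.

Stack    Input        Action
----------------------------
D $      x + * + * $  output D → x Y Y
x Y Y $  x + * + * $  match 'x'
Y Y $    + * + * $    output Y → + *
+ * Y $  + * + * $    match '+'
* Y $    * + * $      match '*'
Y $      + * $        output Y → + *
+ * $    + * $        match '+'
* $      * $          match '*'
$        $            accept

The string is accepted.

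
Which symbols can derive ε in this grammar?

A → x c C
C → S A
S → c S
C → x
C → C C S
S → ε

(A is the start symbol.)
ε-productions: S → ε
So S is immediately nullable.
No further non-terminal can be added: every production for the remaining non-terminals contains a terminal or a non-nullable non-terminal.
Nullable = { 'S' }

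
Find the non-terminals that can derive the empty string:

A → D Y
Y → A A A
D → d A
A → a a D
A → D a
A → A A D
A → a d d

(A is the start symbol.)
There are no ε-productions, so no non-terminal can derive ε.
No non-terminals are nullable.

Answer: None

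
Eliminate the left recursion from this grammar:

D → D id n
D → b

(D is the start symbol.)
D → b D'
D' → id n D'
D' → ε

D is directly left-recursive. The standard transformation for
  A → A α₁ | ... | A α_m | β₁ | ... | β_n
is
  A  → β₁ A' | ... | β_n A'
  A' → α₁ A' | ... | α_m A' | ε

D → b becomes D → b D'
D → D id n becomes D' → id n D'
Add D' → ε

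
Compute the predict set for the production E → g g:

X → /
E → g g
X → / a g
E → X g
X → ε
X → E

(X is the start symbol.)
{ 'g' }

PREDICT(E → g g) = (FIRST(RHS) \ {ε}) ∪ (FOLLOW(E) if ε ∈ FIRST(RHS), i.e. RHS ⇒* ε)
FIRST(g g) = { 'g' }
ε ∉ FIRST(g g), so FOLLOW(E) is not added.
PREDICT(E → g g) = { 'g' }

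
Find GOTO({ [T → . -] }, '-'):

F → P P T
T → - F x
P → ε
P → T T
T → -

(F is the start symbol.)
{ [T → - .] }

GOTO(I, '-') = CLOSURE({ [A → αX.β] : [A → α.Xβ] ∈ I, X = '-' })

Items with dot before '-', with the dot advanced:
  [T → . -] → [T → - .]
Closure adds nothing (no advanced item has the dot before a non-terminal).

GOTO = { [T → - .] }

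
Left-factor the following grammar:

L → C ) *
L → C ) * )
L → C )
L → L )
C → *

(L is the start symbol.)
Left-factoring transforms A → αβ₁ | αβ₂ into A → αA' and A' → β₁ | β₂
(α is the longest common prefix among the alternatives). Repeat until
no nonterminal has two alternatives with a common prefix.

Round 1: L has alternatives sharing prefix 'C )'. Introduce L': L → C ) L'
  Add: L' → *
  Add: L' → * )
  Add: L' → ε

Round 2: L' has alternatives sharing prefix '*'. Introduce L'': L' → * L''
  Add: L'' → ε
  Add: L'' → )

No remaining common prefixes — done.

Resulting grammar:
L → C ) L'
L' → * L''
L'' → ε
L'' → )
L' → ε
L → L )
C → *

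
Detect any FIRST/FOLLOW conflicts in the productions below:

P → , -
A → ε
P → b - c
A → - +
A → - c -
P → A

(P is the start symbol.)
No FIRST/FOLLOW conflicts.

Nullable non-terminals: A, P.
FIRST sets used below: FIRST(A) = { '-', ε }

A: nullable alternative(s) A → ε; FOLLOW(A) = { $ }
  A → ε: FIRST \ {ε} = { } — this is the only nullable alternative, skip
  A → - +: FIRST \ {ε} = { '-' } — disjoint from FOLLOW(A)
  A → - c -: FIRST \ {ε} = { '-' } — disjoint from FOLLOW(A)

P: nullable alternative(s) P → A; FOLLOW(P) = { $ }
  P → , -: FIRST \ {ε} = { ',' } — disjoint from FOLLOW(P)
  P → b - c: FIRST \ {ε} = { 'b' } — disjoint from FOLLOW(P)
  P → A: FIRST \ {ε} = { '-' } — this is the only nullable alternative, skip

No FIRST/FOLLOW conflicts found.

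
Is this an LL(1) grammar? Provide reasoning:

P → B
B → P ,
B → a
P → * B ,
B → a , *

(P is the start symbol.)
No. Predict set conflict for P: { '*' }

A grammar is LL(1) if for each non-terminal N with multiple productions, the predict sets of those productions are pairwise disjoint, where PREDICT(N → α) = (FIRST(α) \ {ε}) ∪ (FOLLOW(N) if α ⇒* ε).

Relevant sets:
  FIRST(B) = { '*', 'a' }
  FIRST(P) = { '*', 'a' }

For P:
  PREDICT(P → B) = { '*', 'a' }
  PREDICT(P → '*' B ',') = { '*' }
For B:
  PREDICT(B → P ',') = { '*', 'a' }
  PREDICT(B → a) = { 'a' }
  PREDICT(B → a ',' '*') = { 'a' }

Conflict found: Predict set conflict for P: { '*' }
The grammar is NOT LL(1).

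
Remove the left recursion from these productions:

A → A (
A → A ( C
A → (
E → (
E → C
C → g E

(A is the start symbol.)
A is directly left-recursive. The standard transformation for
  A → A α₁ | ... | A α_m | β₁ | ... | β_n
is
  A  → β₁ A' | ... | β_n A'
  A' → α₁ A' | ... | α_m A' | ε

A → ( becomes A → ( A'
A → A ( becomes A' → ( A'
A → A ( C becomes A' → ( C A'
Add A' → ε

Productions for other non-terminals are unchanged:
  E → (
  E → C
  C → g E

Resulting grammar:
A → ( A'
A' → ( A'
A' → ( C A'
A' → ε
E → (
E → C
C → g E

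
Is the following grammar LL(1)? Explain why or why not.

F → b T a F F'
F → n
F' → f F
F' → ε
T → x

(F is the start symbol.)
No. Predict set conflict for F': { 'f' }

A grammar is LL(1) if for each non-terminal N with multiple productions, the predict sets of those productions are pairwise disjoint, where PREDICT(N → α) = (FIRST(α) \ {ε}) ∪ (FOLLOW(N) if α ⇒* ε).

Relevant sets:
  FOLLOW(F') = { $, 'f' }

For F:
  PREDICT(F → b T a F F') = { 'b' }
  PREDICT(F → n) = { 'n' }
For F':
  PREDICT(F' → f F) = { 'f' }
  PREDICT(F' → ε) = { $, 'f' }
T has a single production, so nothing to check there.

Conflict found: Predict set conflict for F': { 'f' }
The grammar is NOT LL(1).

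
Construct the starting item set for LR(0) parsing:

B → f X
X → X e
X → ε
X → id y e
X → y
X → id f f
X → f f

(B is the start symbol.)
{ [B → . f X], [B' → . B] }

First, augment the grammar with B' → B
I₀ = CLOSURE({ [B' → . B] }):
  [B' → . B] has the dot before B: add [B → . f X]
No further items can be added.

I₀ = { [B → . f X], [B' → . B] }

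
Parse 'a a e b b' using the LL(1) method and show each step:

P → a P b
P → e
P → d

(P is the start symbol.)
Stack is shown with the top on the left.

Stack      Input        Action
------------------------------
P $        a a e b b $  output P → a P b
a P b $    a a e b b $  match 'a'
P b $      a e b b $    output P → a P b
a P b b $  a e b b $    match 'a'
P b b $    e b b $      output P → e
e b b $    e b b $      match 'e'
b b $      b b $        match 'b'
b $        b $          match 'b'
$          $            accept

The string is accepted.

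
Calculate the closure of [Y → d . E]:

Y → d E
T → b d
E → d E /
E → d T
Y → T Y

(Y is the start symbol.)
{ [E → . d E /], [E → . d T], [Y → d . E] }

To compute CLOSURE, for each item [A → α.Bβ] where B is a non-terminal, add [B → .γ] for all productions B → γ; repeat for the newly added items until nothing changes.

Start with: [Y → d . E]
  [Y → d . E] has the dot before E: add [E → . d E /], [E → . d T]
No further items can be added.

CLOSURE = { [E → . d E /], [E → . d T], [Y → d . E] }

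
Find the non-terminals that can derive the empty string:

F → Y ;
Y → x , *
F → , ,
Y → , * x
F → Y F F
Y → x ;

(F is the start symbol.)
None

A non-terminal is nullable if it can derive ε (the empty string): either it has an ε-production, or it has a production whose right-hand side consists entirely of nullable non-terminals.

There are no ε-productions, so no non-terminal can derive ε.
No non-terminals are nullable.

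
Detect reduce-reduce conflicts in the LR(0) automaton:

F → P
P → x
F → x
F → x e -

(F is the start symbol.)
A reduce-reduce conflict occurs when an LR(0) state has two complete items [A → α .] and [B → β .] — both call for a reduction, and with no lookahead the parser cannot choose between them.

Augment with F' → F and build the canonical LR(0) collection (I0 = CLOSURE({[F' → . F]}), then GOTO on every symbol after a dot until no new states appear). It has 6 states:
  I0: { [F → . P], [F → . x e -], [F → . x], [F' → . F], [P → . x] }  — shift
  I1: { [F' → F .] }  — accept
  I2: { [F → P .] }  — reduce
  I3: { [F → x . e -], [F → x .], [P → x .] }  — shift, 2 reduces
  I4: { [F → x e . -] }  — shift
  I5: { [F → x e - .] }  — reduce

I3 contains complete items [F → x .], [P → x .] — reduce-reduce conflict.

Answer: Yes — I3: [F → x .] vs [P → x .]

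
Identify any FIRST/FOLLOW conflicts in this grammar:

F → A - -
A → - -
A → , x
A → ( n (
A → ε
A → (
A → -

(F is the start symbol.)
Yes. A → '-' '-' with FOLLOW(A) on { '-' }; A → '-' with FOLLOW(A) on { '-' }

A FIRST/FOLLOW conflict occurs when a non-terminal N has a nullable alternative N → β (β ⇒* ε) and another alternative N → α with FIRST(α) ∩ FOLLOW(N) ≠ ∅: on such a lookahead the parser cannot decide between expanding α and letting N vanish via β.

Nullable non-terminals: A.

A: nullable alternative(s) A → ε; FOLLOW(A) = { '-' }
  A → - -: FIRST \ {ε} = { '-' } — overlaps FOLLOW(A) on { '-' }: CONFLICT
  A → , x: FIRST \ {ε} = { ',' } — disjoint from FOLLOW(A)
  A → ( n (: FIRST \ {ε} = { '(' } — disjoint from FOLLOW(A)
  A → ε: FIRST \ {ε} = { } — this is the only nullable alternative, skip
  A → (: FIRST \ {ε} = { '(' } — disjoint from FOLLOW(A)
  A → -: FIRST \ {ε} = { '-' } — overlaps FOLLOW(A) on { '-' }: CONFLICT

F has no nullable alternative, so no FIRST/FOLLOW check is needed there.

So the grammar has 2 FIRST/FOLLOW conflicts (marked CONFLICT above).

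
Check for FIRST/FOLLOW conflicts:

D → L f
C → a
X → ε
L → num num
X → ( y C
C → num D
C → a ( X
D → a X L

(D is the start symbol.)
A FIRST/FOLLOW conflict occurs when a non-terminal N has a nullable alternative N → β (β ⇒* ε) and another alternative N → α with FIRST(α) ∩ FOLLOW(N) ≠ ∅: on such a lookahead the parser cannot decide between expanding α and letting N vanish via β.

Nullable non-terminals: X.

X: nullable alternative(s) X → ε; FOLLOW(X) = { 'num' }
  X → ε: FIRST \ {ε} = { } — this is the only nullable alternative, skip
  X → ( y C: FIRST \ {ε} = { '(' } — disjoint from FOLLOW(X)

C, D, L have no nullable alternative, so no FIRST/FOLLOW check is needed there.

No FIRST/FOLLOW conflicts found.

Answer: No FIRST/FOLLOW conflicts.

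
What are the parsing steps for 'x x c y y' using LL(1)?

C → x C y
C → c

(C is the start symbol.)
LL(1) parsing maintains a stack (initially the start symbol over $) and the input. At each step: if the stack top is a terminal, match it against the current input token; if it is a non-terminal N, replace it with the RHS of M[N, lookahead] (the unique production whose predict set contains the lookahead).

Stack is shown with the top on the left.

Stack      Input        Action
------------------------------
C $        x x c y y $  output C → x C y
x C y $    x x c y y $  match 'x'
C y $      x c y y $    output C → x C y
x C y y $  x c y y $    match 'x'
C y y $    c y y $      output C → c
c y y $    c y y $      match 'c'
y y $      y y $        match 'y'
y $        y $          match 'y'
$          $            accept

The string is accepted.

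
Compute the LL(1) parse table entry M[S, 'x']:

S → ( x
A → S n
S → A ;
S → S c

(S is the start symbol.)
Empty (error entry)

To find M[S, 'x'], we find productions for S where 'x' is in the predict set (PREDICT(N → α) = (FIRST(α) \ {ε}) ∪ (FOLLOW(N) if α ⇒* ε)).

Relevant sets:
  FIRST(A) = { '(' }
  FIRST(S) = { '(' }

S → ( x: PREDICT = { '(' }
S → A ;: PREDICT = { '(' }
S → S c: PREDICT = { '(' }

M[S, 'x'] is empty (no production applies)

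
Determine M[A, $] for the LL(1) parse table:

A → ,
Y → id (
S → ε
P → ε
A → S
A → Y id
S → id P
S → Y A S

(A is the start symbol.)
A → S

To find M[A, $], we find productions for A where $ is in the predict set (PREDICT(N → α) = (FIRST(α) \ {ε}) ∪ (FOLLOW(N) if α ⇒* ε)).

Relevant sets:
  FIRST(S) = { 'id', ε }
  FIRST(Y) = { 'id' }
  FOLLOW(A) = { $, 'id' }

A → ,: PREDICT = { ',' }
A → S: PREDICT = { $, 'id' }
  $ is in predict set, so this production goes in M[A, $]
A → Y id: PREDICT = { 'id' }

M[A, $] = A → S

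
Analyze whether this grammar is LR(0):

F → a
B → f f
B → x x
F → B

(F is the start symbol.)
Yes, the grammar is LR(0)

A grammar is LR(0) if no state in the canonical LR(0) collection has:
  - both a shift item (dot before a terminal) and a complete item (shift-reduce conflict), or
  - two or more complete items (reduce-reduce conflict; the accept item [F' → F .] counts as a complete item here).

Augment with F' → F and build the canonical LR(0) collection (I0 = CLOSURE({[F' → . F]}), then GOTO on every symbol after a dot until no new states appear). It has 8 states:
  I0: { [B → . f f], [B → . x x], [F → . B], [F → . a], [F' → . F] }  — shift
  I1: { [F → B .] }  — reduce
  I2: { [F' → F .] }  — accept
  I3: { [F → a .] }  — reduce
  I4: { [B → f . f] }  — shift
  I5: { [B → x . x] }  — shift
  I6: { [B → x x .] }  — reduce
  I7: { [B → f f .] }  — reduce

Every state is either a pure shift/goto state or contains exactly one complete item and nothing to shift — no conflicts. The grammar is LR(0).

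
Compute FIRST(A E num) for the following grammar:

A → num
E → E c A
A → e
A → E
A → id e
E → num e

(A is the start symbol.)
{ 'e', 'id', 'num' }

FIRST sets of the non-terminals involved (from the grammar, by fixed-point iteration):
  FIRST(A) = { 'e', 'id', 'num' }

To compute FIRST(A E num), process the symbols left to right:
Symbol A is a non-terminal. Add FIRST(A) \ {ε} = { 'e', 'id', 'num' }
A is not nullable (ε ∉ FIRST(A)), so stop here.
FIRST(A E num) = { 'e', 'id', 'num' }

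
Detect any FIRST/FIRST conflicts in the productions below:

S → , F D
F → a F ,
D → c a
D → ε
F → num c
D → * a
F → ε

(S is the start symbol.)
No FIRST/FIRST conflicts.

A FIRST/FIRST conflict occurs when two productions N → α and N → β for the same non-terminal have FIRST(α) ∩ FIRST(β) ≠ ∅ (with ε ∈ FIRST of a nullable right-hand side, so two nullable alternatives also conflict).

Productions for F:
  F → a F ,: FIRST = { 'a' }
  F → num c: FIRST = { 'num' }
  F → ε: FIRST = { ε }
Productions for D:
  D → c a: FIRST = { 'c' }
  D → ε: FIRST = { ε }
  D → * a: FIRST = { '*' }
S has only one production, so no FIRST/FIRST conflict is possible there.

All alternatives of each non-terminal have pairwise disjoint FIRST sets.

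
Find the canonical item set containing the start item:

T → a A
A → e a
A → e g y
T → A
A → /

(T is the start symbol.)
{ [A → . /], [A → . e a], [A → . e g y], [T → . A], [T → . a A], [T' → . T] }

First, augment the grammar with T' → T
I₀ = CLOSURE({ [T' → . T] }):
  [T' → . T] has the dot before T: add [T → . a A], [T → . A]
  [T → . A] has the dot before A: add [A → . e a], [A → . e g y], [A → . /]
No further items can be added.

I₀ = { [A → . /], [A → . e a], [A → . e g y], [T → . A], [T → . a A], [T' → . T] }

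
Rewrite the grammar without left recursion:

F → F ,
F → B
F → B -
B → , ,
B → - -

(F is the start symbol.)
F → B F'
F → B - F'
F' → , F'
F' → ε
B → , ,
B → - -

F is directly left-recursive. The standard transformation for
  A → A α₁ | ... | A α_m | β₁ | ... | β_n
is
  A  → β₁ A' | ... | β_n A'
  A' → α₁ A' | ... | α_m A' | ε

F → B becomes F → B F'
F → B - becomes F → B - F'
F → F , becomes F' → , F'
Add F' → ε

Productions for other non-terminals are unchanged:
  B → , ,
  B → - -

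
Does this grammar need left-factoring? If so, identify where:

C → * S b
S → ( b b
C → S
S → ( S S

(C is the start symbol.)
Left-factoring is needed when two productions for the same non-terminal
share a common prefix on the right-hand side.

Productions for C:
  C → * S b
  C → S
Productions for S:
  S → ( b b
  S → ( S S

Found common prefix '(' in productions for S

Answer: Yes, S has productions with common prefix '('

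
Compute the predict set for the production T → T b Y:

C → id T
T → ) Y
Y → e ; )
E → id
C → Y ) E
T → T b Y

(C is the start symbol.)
{ ')' }

PREDICT(T → T b Y) = (FIRST(RHS) \ {ε}) ∪ (FOLLOW(T) if ε ∈ FIRST(RHS), i.e. RHS ⇒* ε)
FIRST(T) = { ')' }
FIRST(T b Y) = { ')' }
ε ∉ FIRST(T b Y), so FOLLOW(T) is not added.
PREDICT(T → T b Y) = { ')' }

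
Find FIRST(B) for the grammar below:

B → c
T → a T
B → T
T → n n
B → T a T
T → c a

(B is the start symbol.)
{ 'a', 'c', 'n' }

To compute FIRST(B), examine every production with B on the left-hand side, reading each right-hand side left to right until a non-nullable symbol is reached.

FIRST sets of the other non-terminals involved (by the same procedure, iterated to a fixed point):
  FIRST(T) = { 'a', 'c', 'n' }

From B → c:
  - c is a terminal: add 'c' and stop
From B → T:
  - T is a non-terminal: add FIRST(T) \ {ε} = { 'a', 'c', 'n' }
    T is not nullable, so stop
From B → T a T:
  - T is a non-terminal: add FIRST(T) \ {ε} = { 'a', 'c', 'n' }
    T is not nullable, so stop

Collecting: FIRST(B) = { 'a', 'c', 'n' }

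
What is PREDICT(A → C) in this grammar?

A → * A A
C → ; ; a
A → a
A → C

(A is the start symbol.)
{ ';' }

PREDICT(A → C) = (FIRST(RHS) \ {ε}) ∪ (FOLLOW(A) if ε ∈ FIRST(RHS), i.e. RHS ⇒* ε)
FIRST(C) = { ';' }
FIRST(C) = { ';' }
ε ∉ FIRST(C), so FOLLOW(A) is not added.
PREDICT(A → C) = { ';' }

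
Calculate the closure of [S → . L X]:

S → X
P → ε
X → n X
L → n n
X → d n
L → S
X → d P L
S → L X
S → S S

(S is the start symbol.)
{ [L → . S], [L → . n n], [S → . L X], [S → . S S], [S → . X], [X → . d P L], [X → . d n], [X → . n X] }

Start with: [S → . L X]
  [S → . L X] has the dot before L: add [L → . n n], [L → . S]
  [L → . S] has the dot before S: add [S → . X], [S → . S S]
  [S → . X] has the dot before X: add [X → . n X], [X → . d n], [X → . d P L]
No further items can be added.

CLOSURE = { [L → . S], [L → . n n], [S → . L X], [S → . S S], [S → . X], [X → . d P L], [X → . d n], [X → . n X] }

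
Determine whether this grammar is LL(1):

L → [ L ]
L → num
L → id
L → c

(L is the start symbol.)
A grammar is LL(1) if for each non-terminal N with multiple productions, the predict sets of those productions are pairwise disjoint, where PREDICT(N → α) = (FIRST(α) \ {ε}) ∪ (FOLLOW(N) if α ⇒* ε).

For L:
  PREDICT(L → '[' L ']') = { '[' }
  PREDICT(L → num) = { 'num' }
  PREDICT(L → id) = { 'id' }
  PREDICT(L → c) = { 'c' }

All predict sets are disjoint. The grammar IS LL(1).

Answer: Yes, the grammar is LL(1).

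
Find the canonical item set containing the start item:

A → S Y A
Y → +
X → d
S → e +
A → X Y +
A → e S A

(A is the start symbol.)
First, augment the grammar with A' → A
I₀ = CLOSURE({ [A' → . A] }):
  [A' → . A] has the dot before A: add [A → . S Y A], [A → . X Y +], [A → . e S A]
  [A → . S Y A] has the dot before S: add [S → . e +]
  [A → . X Y +] has the dot before X: add [X → . d]
No further items can be added.

I₀ = { [A → . S Y A], [A → . X Y +], [A → . e S A], [A' → . A], [S → . e +], [X → . d] }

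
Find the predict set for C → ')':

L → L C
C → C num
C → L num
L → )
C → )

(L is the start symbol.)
{ ')' }

PREDICT(C → ')') = (FIRST(RHS) \ {ε}) ∪ (FOLLOW(C) if ε ∈ FIRST(RHS), i.e. RHS ⇒* ε)
FIRST(')') = { ')' }
ε ∉ FIRST(')'), so FOLLOW(C) is not added.
PREDICT(C → ')') = { ')' }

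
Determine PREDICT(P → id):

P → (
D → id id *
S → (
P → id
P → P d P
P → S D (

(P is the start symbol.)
{ 'id' }

PREDICT(P → id) = (FIRST(RHS) \ {ε}) ∪ (FOLLOW(P) if ε ∈ FIRST(RHS), i.e. RHS ⇒* ε)
FIRST(id) = { 'id' }
ε ∉ FIRST(id), so FOLLOW(P) is not added.
PREDICT(P → id) = { 'id' }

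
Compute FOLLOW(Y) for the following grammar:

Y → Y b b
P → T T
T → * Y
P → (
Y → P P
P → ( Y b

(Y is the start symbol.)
{ $, '(', '*', 'b' }

Y is the start symbol, so $ ∈ FOLLOW(Y).
In Y → Y b b: Y is followed by b b, add FIRST(b b) \ {ε} = { 'b' }
In T → * Y: Y is at the end, add FOLLOW(T)
In P → ( Y b: Y is followed by b, add FIRST(b) \ {ε} = { 'b' }

The FOLLOW sets referred to above (computed the same way, to a fixed point):
  FOLLOW(T) = { $, '(', '*', 'b' }

Taking the union: FOLLOW(Y) = { $, '(', '*', 'b' }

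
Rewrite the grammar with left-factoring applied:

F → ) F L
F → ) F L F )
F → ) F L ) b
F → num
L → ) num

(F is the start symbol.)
F → ) F L F'
F' → ε
F' → F )
F' → ) b
F → num
L → ) num

Left-factoring transforms A → αβ₁ | αβ₂ into A → αA' and A' → β₁ | β₂
(α is the longest common prefix among the alternatives). Repeat until
no nonterminal has two alternatives with a common prefix.

Round 1: F has alternatives sharing prefix ') F L'. Introduce F': F → ) F L F'
  Add: F' → ε
  Add: F' → F )
  Add: F' → ) b

No remaining common prefixes — done.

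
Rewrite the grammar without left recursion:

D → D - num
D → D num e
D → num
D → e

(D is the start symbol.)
D → num D'
D → e D'
D' → - num D'
D' → num e D'
D' → ε

D is directly left-recursive. The standard transformation for
  A → A α₁ | ... | A α_m | β₁ | ... | β_n
is
  A  → β₁ A' | ... | β_n A'
  A' → α₁ A' | ... | α_m A' | ε

D → num becomes D → num D'
D → e becomes D → e D'
D → D - num becomes D' → - num D'
D → D num e becomes D' → num e D'
Add D' → ε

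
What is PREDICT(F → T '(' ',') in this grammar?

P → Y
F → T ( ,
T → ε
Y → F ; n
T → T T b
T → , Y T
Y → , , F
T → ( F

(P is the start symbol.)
{ '(', ',', 'b' }

PREDICT(F → T '(' ',') = (FIRST(RHS) \ {ε}) ∪ (FOLLOW(F) if ε ∈ FIRST(RHS), i.e. RHS ⇒* ε)
FIRST(T) = { '(', ',', 'b', ε }
FIRST(T '(' ',') = { '(', ',', 'b' }
ε ∉ FIRST(T '(' ','), so FOLLOW(F) is not added.
PREDICT(F → T '(' ',') = { '(', ',', 'b' }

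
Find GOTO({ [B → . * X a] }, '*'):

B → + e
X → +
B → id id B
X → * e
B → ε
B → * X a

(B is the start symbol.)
GOTO(I, '*') = CLOSURE({ [A → αX.β] : [A → α.Xβ] ∈ I, X = '*' })

Items with dot before '*', with the dot advanced:
  [B → . * X a] → [B → * . X a]
Closure of the advanced items:
  [B → * . X a] has the dot before X: add [X → . +], [X → . * e]

GOTO = { [B → * . X a], [X → . * e], [X → . +] }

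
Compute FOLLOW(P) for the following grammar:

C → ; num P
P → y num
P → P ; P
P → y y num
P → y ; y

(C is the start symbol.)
To compute FOLLOW(P), find every occurrence of P on a right-hand side N → α P β: add FIRST(β) \ {ε}, and if β is empty or nullable also add FOLLOW(N). Iterate to a fixed point.

In C → ; num P: P is at the end, add FOLLOW(C)
In P → P ; P: P is followed by ';' P, add FIRST(';' P) \ {ε} = { ';' }
In P → P ; P: P is at the end; this adds FOLLOW(P) to itself — nothing new

The FOLLOW sets referred to above (computed the same way, to a fixed point):
  FOLLOW(C) = { $ }

Taking the union: FOLLOW(P) = { $, ';' }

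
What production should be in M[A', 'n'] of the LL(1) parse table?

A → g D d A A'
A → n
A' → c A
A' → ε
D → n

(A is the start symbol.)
Empty (error entry)

To find M[A', 'n'], we find productions for A' where 'n' is in the predict set (PREDICT(N → α) = (FIRST(α) \ {ε}) ∪ (FOLLOW(N) if α ⇒* ε)).

Relevant sets:
  FOLLOW(A') = { $, 'c' }

A' → c A: PREDICT = { 'c' }
A' → ε: PREDICT = { $, 'c' }

M[A', 'n'] is empty (no production applies)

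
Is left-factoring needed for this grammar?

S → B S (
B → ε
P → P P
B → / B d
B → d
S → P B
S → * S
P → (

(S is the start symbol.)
Left-factoring is needed when two productions for the same non-terminal
share a common prefix on the right-hand side.

Productions for S:
  S → B S (
  S → P B
  S → * S
Productions for B:
  B → ε
  B → / B d
  B → d
Productions for P:
  P → P P
  P → (

No common prefixes found.

Answer: No, left-factoring is not needed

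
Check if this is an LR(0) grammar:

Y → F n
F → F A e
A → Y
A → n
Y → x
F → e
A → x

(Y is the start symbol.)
No. Reduce-reduce conflict: [A → n .] and [Y → F n .]

Augment with Y' → Y and build the canonical LR(0) collection (I0 = CLOSURE({[Y' → . Y]}), then GOTO on every symbol after a dot until no new states appear). It has 10 states:
  I0: { [F → . F A e], [F → . e], [Y → . F n], [Y → . x], [Y' → . Y] }  — shift
  I1: { [A → . Y], [A → . n], [A → . x], [F → . F A e], [F → . e], [F → F . A e], [Y → . F n], [Y → . x], [Y → F . n] }  — shift
  I2: { [Y' → Y .] }  — accept
  I3: { [F → e .] }  — reduce
  I4: { [Y → x .] }  — reduce
  I5: { [F → F A . e] }  — shift
  I6: { [A → Y .] }  — reduce
  I7: { [A → n .], [Y → F n .] }  — 2 reduces
  I8: { [A → x .], [Y → x .] }  — 2 reduces
  I9: { [F → F A e .] }  — reduce

Conflict in state I7:
  Reduce-reduce conflict: [A → n .] and [Y → F n .]
So the grammar is NOT LR(0).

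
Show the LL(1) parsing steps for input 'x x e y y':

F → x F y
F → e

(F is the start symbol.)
Stack is shown with the top on the left.

Stack      Input        Action
------------------------------
F $        x x e y y $  output F → x F y
x F y $    x x e y y $  match 'x'
F y $      x e y y $    output F → x F y
x F y y $  x e y y $    match 'x'
F y y $    e y y $      output F → e
e y y $    e y y $      match 'e'
y y $      y y $        match 'y'
y $        y $          match 'y'
$          $            accept

The string is accepted.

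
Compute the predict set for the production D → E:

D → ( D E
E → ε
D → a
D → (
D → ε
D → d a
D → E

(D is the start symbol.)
PREDICT(D → E) = (FIRST(RHS) \ {ε}) ∪ (FOLLOW(D) if ε ∈ FIRST(RHS), i.e. RHS ⇒* ε)
FIRST(E) = { ε }
FIRST(E) = { ε }
ε ∈ FIRST(E) (the right-hand side is nullable), so add FOLLOW(D) = { $ }
PREDICT(D → E) = { $ }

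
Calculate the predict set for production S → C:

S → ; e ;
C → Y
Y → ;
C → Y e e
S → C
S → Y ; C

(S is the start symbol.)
PREDICT(S → C) = (FIRST(RHS) \ {ε}) ∪ (FOLLOW(S) if ε ∈ FIRST(RHS), i.e. RHS ⇒* ε)
FIRST(C) = { ';' }
FIRST(C) = { ';' }
ε ∉ FIRST(C), so FOLLOW(S) is not added.
PREDICT(S → C) = { ';' }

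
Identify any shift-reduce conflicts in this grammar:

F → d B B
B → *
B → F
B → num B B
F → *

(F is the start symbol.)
Augment with F' → F and build the canonical LR(0) collection (I0 = CLOSURE({[F' → . F]}), then GOTO on every symbol after a dot until no new states appear). It has 11 states:
  I0: { [F → . *], [F → . d B B], [F' → . F] }  — shift
  I1: { [F → * .] }  — reduce
  I2: { [F' → F .] }  — accept
  I3: { [B → . *], [B → . F], [B → . num B B], [F → . *], [F → . d B B], [F → d . B B] }  — shift
  I4: { [B → * .], [F → * .] }  — 2 reduces
  I5: { [B → . *], [B → . F], [B → . num B B], [F → . *], [F → . d B B], [F → d B . B] }  — shift
  I6: { [B → F .] }  — reduce
  I7: { [B → . *], [B → . F], [B → . num B B], [B → num . B B], [F → . *], [F → . d B B] }  — shift
  I8: { [B → . *], [B → . F], [B → . num B B], [B → num B . B], [F → . *], [F → . d B B] }  — shift
  I9: { [B → num B B .] }  — reduce
  I10: { [F → d B B .] }  — reduce

No state contains both a complete item and a shift item.

Answer: No shift-reduce conflicts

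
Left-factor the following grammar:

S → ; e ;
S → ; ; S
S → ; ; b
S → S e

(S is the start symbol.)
Left-factoring transforms A → αβ₁ | αβ₂ into A → αA' and A' → β₁ | β₂
(α is the longest common prefix among the alternatives). Repeat until
no nonterminal has two alternatives with a common prefix.

Round 1: S has alternatives sharing prefix ';'. Introduce S': S → ; S'
  Add: S' → e ;
  Add: S' → ; S
  Add: S' → ; b

Round 2: S' has alternatives sharing prefix ';'. Introduce S'': S' → ; S''
  Add: S'' → S
  Add: S'' → b

No remaining common prefixes — done.

Resulting grammar:
S → ; S'
S' → e ;
S' → ; S''
S'' → S
S'' → b
S → S e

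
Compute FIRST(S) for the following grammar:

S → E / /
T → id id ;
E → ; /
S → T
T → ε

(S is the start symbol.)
{ ';', 'id', ε }

To compute FIRST(S), examine every production with S on the left-hand side, reading each right-hand side left to right until a non-nullable symbol is reached.

FIRST sets of the other non-terminals involved (by the same procedure, iterated to a fixed point):
  FIRST(E) = { ';' }
  FIRST(T) = { 'id', ε }

From S → E / /:
  - E is a non-terminal: add FIRST(E) \ {ε} = { ';' }
    E is not nullable, so stop
From S → T:
  - T is a non-terminal: add FIRST(T) \ {ε} = { 'id' }
    T is nullable and nothing follows, so the whole right-hand side can vanish: ε ∈ FIRST(S)

Collecting: FIRST(S) = { ';', 'id', ε }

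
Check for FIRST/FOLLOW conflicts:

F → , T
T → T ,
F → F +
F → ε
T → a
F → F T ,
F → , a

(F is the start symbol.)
Yes. F → F '+' with FOLLOW(F) on { '+', 'a' }; F → F T ',' with FOLLOW(F) on { '+', 'a' }

A FIRST/FOLLOW conflict occurs when a non-terminal N has a nullable alternative N → β (β ⇒* ε) and another alternative N → α with FIRST(α) ∩ FOLLOW(N) ≠ ∅: on such a lookahead the parser cannot decide between expanding α and letting N vanish via β.

Nullable non-terminals: F.
FIRST sets used below: FIRST(F) = { '+', ',', 'a', ε }, FIRST(T) = { 'a' }

F: nullable alternative(s) F → ε; FOLLOW(F) = { $, '+', 'a' }
  F → , T: FIRST \ {ε} = { ',' } — disjoint from FOLLOW(F)
  F → F +: FIRST \ {ε} = { '+', ',', 'a' } — overlaps FOLLOW(F) on { '+', 'a' }: CONFLICT
  F → ε: FIRST \ {ε} = { } — this is the only nullable alternative, skip
  F → F T ,: FIRST \ {ε} = { '+', ',', 'a' } — overlaps FOLLOW(F) on { '+', 'a' }: CONFLICT
  F → , a: FIRST \ {ε} = { ',' } — disjoint from FOLLOW(F)

T has no nullable alternative, so no FIRST/FOLLOW check is needed there.

So the grammar has 2 FIRST/FOLLOW conflicts (marked CONFLICT above).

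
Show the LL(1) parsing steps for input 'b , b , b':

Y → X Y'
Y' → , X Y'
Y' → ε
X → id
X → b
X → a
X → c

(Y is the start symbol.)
LL(1) parsing maintains a stack (initially the start symbol over $) and the input. At each step: if the stack top is a terminal, match it against the current input token; if it is a non-terminal N, replace it with the RHS of M[N, lookahead] (the unique production whose predict set contains the lookahead).

Stack is shown with the top on the left.

Stack     Input        Action
-----------------------------
Y $       b , b , b $  output Y → X Y'
X Y' $    b , b , b $  output X → b
b Y' $    b , b , b $  match 'b'
Y' $      , b , b $    output Y' → , X Y'
, X Y' $  , b , b $    match ','
X Y' $    b , b $      output X → b
b Y' $    b , b $      match 'b'
Y' $      , b $        output Y' → , X Y'
, X Y' $  , b $        match ','
X Y' $    b $          output X → b
b Y' $    b $          match 'b'
Y' $      $            output Y' → ε
$         $            accept

The string is accepted.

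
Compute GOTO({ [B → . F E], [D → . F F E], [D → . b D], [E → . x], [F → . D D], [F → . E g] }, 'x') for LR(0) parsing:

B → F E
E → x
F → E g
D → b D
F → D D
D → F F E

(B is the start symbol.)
{ [E → x .] }

GOTO(I, 'x') = CLOSURE({ [A → αX.β] : [A → α.Xβ] ∈ I, X = 'x' })

Items with dot before 'x', with the dot advanced:
  [E → . x] → [E → x .]
Closure adds nothing (no advanced item has the dot before a non-terminal).

GOTO = { [E → x .] }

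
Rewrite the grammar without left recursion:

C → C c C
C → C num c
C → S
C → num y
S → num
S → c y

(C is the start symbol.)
C is directly left-recursive. The standard transformation for
  A → A α₁ | ... | A α_m | β₁ | ... | β_n
is
  A  → β₁ A' | ... | β_n A'
  A' → α₁ A' | ... | α_m A' | ε

C → S becomes C → S C'
C → num y becomes C → num y C'
C → C c C becomes C' → c C C'
C → C num c becomes C' → num c C'
Add C' → ε

Productions for other non-terminals are unchanged:
  S → num
  S → c y

Resulting grammar:
C → S C'
C → num y C'
C' → c C C'
C' → num c C'
C' → ε
S → num
S → c y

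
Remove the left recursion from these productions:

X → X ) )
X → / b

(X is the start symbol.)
X is directly left-recursive. The standard transformation for
  A → A α₁ | ... | A α_m | β₁ | ... | β_n
is
  A  → β₁ A' | ... | β_n A'
  A' → α₁ A' | ... | α_m A' | ε

X → / b becomes X → / b X'
X → X ) ) becomes X' → ) ) X'
Add X' → ε

Resulting grammar:
X → / b X'
X' → ) ) X'
X' → ε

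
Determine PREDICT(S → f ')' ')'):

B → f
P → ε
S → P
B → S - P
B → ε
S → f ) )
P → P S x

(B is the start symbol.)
PREDICT(S → f ')' ')') = (FIRST(RHS) \ {ε}) ∪ (FOLLOW(S) if ε ∈ FIRST(RHS), i.e. RHS ⇒* ε)
FIRST(f ')' ')') = { 'f' }
ε ∉ FIRST(f ')' ')'), so FOLLOW(S) is not added.
PREDICT(S → f ')' ')') = { 'f' }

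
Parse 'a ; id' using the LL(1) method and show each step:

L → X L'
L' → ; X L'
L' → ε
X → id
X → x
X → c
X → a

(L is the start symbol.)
LL(1) parsing maintains a stack (initially the start symbol over $) and the input. At each step: if the stack top is a terminal, match it against the current input token; if it is a non-terminal N, replace it with the RHS of M[N, lookahead] (the unique production whose predict set contains the lookahead).

Stack is shown with the top on the left.

Stack     Input     Action
--------------------------
L $       a ; id $  output L → X L'
X L' $    a ; id $  output X → a
a L' $    a ; id $  match 'a'
L' $      ; id $    output L' → ; X L'
; X L' $  ; id $    match ';'
X L' $    id $      output X → id
id L' $   id $      match 'id'
L' $      $         output L' → ε
$         $         accept

The string is accepted.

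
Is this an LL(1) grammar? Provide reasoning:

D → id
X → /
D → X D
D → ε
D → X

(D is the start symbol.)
No. Predict set conflict for D: { '/' }

A grammar is LL(1) if for each non-terminal N with multiple productions, the predict sets of those productions are pairwise disjoint, where PREDICT(N → α) = (FIRST(α) \ {ε}) ∪ (FOLLOW(N) if α ⇒* ε).

Relevant sets:
  FIRST(X) = { '/' }
  FOLLOW(D) = { $ }

For D:
  PREDICT(D → id) = { 'id' }
  PREDICT(D → X D) = { '/' }
  PREDICT(D → ε) = { $ }
  PREDICT(D → X) = { '/' }
X has a single production, so nothing to check there.

Conflict found: Predict set conflict for D: { '/' }
The grammar is NOT LL(1).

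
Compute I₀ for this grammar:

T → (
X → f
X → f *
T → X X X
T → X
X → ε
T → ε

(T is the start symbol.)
First, augment the grammar with T' → T
I₀ = CLOSURE({ [T' → . T] }):
  [T' → . T] has the dot before T: add [T → . (], [T → . X X X], [T → . X], [T → .]
  [T → . X X X] has the dot before X: add [X → . f], [X → . f *], [X → .]
No further items can be added.

I₀ = { [T → . (], [T → . X X X], [T → . X], [T → .], [T' → . T], [X → . f *], [X → . f], [X → .] }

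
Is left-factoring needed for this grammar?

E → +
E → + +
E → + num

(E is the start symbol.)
Left-factoring is needed when two productions for the same non-terminal
share a common prefix on the right-hand side.

Productions for E:
  E → +
  E → + +
  E → + num

Found common prefix '+' in productions for E

Answer: Yes, E has productions with common prefix '+'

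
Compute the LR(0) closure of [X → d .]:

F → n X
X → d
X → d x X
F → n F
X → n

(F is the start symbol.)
To compute CLOSURE, for each item [A → α.Bβ] where B is a non-terminal, add [B → .γ] for all productions B → γ; repeat for the newly added items until nothing changes.

Start with: [X → d .]
The dot is at the end, so nothing is added.

CLOSURE = { [X → d .] }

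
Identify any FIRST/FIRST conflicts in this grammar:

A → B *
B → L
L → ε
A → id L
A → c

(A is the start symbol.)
No FIRST/FIRST conflicts.

FIRST sets of the non-terminals at (or reachable through a nullable prefix from) the front of some alternative:
  FIRST(B) = { ε }

Productions for A:
  A → B *: FIRST = { '*' }
  A → id L: FIRST = { 'id' }
  A → c: FIRST = { 'c' }
B, L have only one production, so no FIRST/FIRST conflict is possible there.

All alternatives of each non-terminal have pairwise disjoint FIRST sets.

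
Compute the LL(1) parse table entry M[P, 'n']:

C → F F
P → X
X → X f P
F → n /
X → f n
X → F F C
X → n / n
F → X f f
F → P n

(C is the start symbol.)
P → X

To find M[P, 'n'], we find productions for P where 'n' is in the predict set (PREDICT(N → α) = (FIRST(α) \ {ε}) ∪ (FOLLOW(N) if α ⇒* ε)).

Relevant sets:
  FIRST(X) = { 'f', 'n' }

P → X: PREDICT = { 'f', 'n' }
  'n' is in predict set, so this production goes in M[P, 'n']

M[P, 'n'] = P → X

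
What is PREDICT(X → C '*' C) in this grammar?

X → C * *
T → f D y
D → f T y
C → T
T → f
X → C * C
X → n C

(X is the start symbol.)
PREDICT(X → C '*' C) = (FIRST(RHS) \ {ε}) ∪ (FOLLOW(X) if ε ∈ FIRST(RHS), i.e. RHS ⇒* ε)
FIRST(C) = { 'f' }
FIRST(C '*' C) = { 'f' }
ε ∉ FIRST(C '*' C), so FOLLOW(X) is not added.
PREDICT(X → C '*' C) = { 'f' }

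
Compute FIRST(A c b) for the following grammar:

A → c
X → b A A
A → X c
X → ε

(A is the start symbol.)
FIRST sets of the non-terminals involved (from the grammar, by fixed-point iteration):
  FIRST(A) = { 'b', 'c' }

To compute FIRST(A c b), process the symbols left to right:
Symbol A is a non-terminal. Add FIRST(A) \ {ε} = { 'b', 'c' }
A is not nullable (ε ∉ FIRST(A)), so stop here.
FIRST(A c b) = { 'b', 'c' }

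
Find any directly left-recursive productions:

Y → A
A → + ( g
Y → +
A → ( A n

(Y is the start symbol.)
Direct left recursion occurs when N → N α for some non-terminal N (the right-hand side begins with the left-hand side itself).

Y → A: starts with A
A → + ( g: starts with '+'
Y → +: starts with '+'
A → ( A n: starts with '('

No direct left recursion found.

Answer: No direct left recursion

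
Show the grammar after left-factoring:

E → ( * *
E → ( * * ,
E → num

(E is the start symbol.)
Left-factoring transforms A → αβ₁ | αβ₂ into A → αA' and A' → β₁ | β₂
(α is the longest common prefix among the alternatives). Repeat until
no nonterminal has two alternatives with a common prefix.

Round 1: E has alternatives sharing prefix '( * *'. Introduce E': E → ( * * E'
  Add: E' → ε
  Add: E' → ,

No remaining common prefixes — done.

Resulting grammar:
E → ( * * E'
E' → ε
E' → ,
E → num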